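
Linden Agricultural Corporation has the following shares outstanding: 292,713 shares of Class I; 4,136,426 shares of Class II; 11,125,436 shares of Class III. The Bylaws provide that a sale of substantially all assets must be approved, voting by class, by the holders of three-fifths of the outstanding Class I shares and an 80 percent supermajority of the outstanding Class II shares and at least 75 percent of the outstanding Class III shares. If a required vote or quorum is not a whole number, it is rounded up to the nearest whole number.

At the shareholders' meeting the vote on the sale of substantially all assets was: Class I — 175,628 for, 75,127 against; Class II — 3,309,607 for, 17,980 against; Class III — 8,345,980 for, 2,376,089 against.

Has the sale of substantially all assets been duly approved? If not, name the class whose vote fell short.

Class I: 3/5 of 292713 = 175627.80, rounded up to 175628; 175,628 required, 175,628 in favor — approved.
Class II: 4/5 of 4136426 = 3309140.80, rounded up to 3309141; 3,309,141 required, 3,309,607 in favor — approved.
Class III: 3/4 of 11125436 = 8344077; 8,344,077 required, 8,345,980 in favor — approved.

Approved — every class gave the required vote.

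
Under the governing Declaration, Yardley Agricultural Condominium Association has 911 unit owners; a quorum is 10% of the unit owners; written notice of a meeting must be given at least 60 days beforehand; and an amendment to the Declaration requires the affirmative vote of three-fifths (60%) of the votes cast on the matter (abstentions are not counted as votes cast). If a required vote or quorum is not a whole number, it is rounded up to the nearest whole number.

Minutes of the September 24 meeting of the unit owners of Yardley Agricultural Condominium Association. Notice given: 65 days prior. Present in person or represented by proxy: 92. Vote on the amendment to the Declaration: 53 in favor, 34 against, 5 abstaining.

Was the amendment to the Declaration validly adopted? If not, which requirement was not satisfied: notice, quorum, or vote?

Notice: 65 days given; 60 required. Satisfied.
Quorum: 10% of 911 = 91.10, rounded up to 92; 92 present. Satisfied.
Vote: requires three-fifths of the votes cast (92 − 5 abstaining = 87); 3/5 of 87 = 52.20, rounded up to 53, so 53 needed; 53 in favor. Satisfied.

Valid — all requirements satisfied.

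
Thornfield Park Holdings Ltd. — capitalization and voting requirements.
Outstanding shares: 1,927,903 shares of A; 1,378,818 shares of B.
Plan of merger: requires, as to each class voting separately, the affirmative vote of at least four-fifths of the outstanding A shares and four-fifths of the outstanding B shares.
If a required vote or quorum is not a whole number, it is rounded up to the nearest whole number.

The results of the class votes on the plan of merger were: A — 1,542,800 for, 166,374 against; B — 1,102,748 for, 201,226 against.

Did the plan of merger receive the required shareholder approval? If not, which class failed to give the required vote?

Not approved — the B shares did not give the required vote.

A: 4/5 of 1927903 = 1542322.40, rounded up to 1542323; 1,542,323 required, 1,542,800 in favor — approved.
B: 4/5 of 1378818 = 1103054.40, rounded up to 1103055; 1,103,055 required, 1,102,748 in favor — not approved.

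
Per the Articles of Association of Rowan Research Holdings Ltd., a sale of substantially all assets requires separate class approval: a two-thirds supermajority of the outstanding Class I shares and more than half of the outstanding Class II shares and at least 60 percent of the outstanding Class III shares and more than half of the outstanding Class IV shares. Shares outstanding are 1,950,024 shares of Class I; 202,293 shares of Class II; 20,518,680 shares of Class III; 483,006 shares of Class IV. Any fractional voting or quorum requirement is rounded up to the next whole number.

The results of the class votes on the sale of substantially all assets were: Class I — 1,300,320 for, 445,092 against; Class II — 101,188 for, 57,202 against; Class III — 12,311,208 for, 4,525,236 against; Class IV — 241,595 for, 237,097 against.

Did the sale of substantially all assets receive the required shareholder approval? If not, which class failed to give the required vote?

Approved — every class gave the required vote.

Class I: 2/3 of 1950024 = 1300016; 1,300,016 required, 1,300,320 in favor — approved.
Class II: a majority of 202293 is 101147; 101,147 required, 101,188 in favor — approved.
Class III: 3/5 of 20518680 = 12311208; 12,311,208 required, 12,311,208 in favor — approved.
Class IV: a majority of 483006 is 241504; 241,504 required, 241,595 in favor — approved.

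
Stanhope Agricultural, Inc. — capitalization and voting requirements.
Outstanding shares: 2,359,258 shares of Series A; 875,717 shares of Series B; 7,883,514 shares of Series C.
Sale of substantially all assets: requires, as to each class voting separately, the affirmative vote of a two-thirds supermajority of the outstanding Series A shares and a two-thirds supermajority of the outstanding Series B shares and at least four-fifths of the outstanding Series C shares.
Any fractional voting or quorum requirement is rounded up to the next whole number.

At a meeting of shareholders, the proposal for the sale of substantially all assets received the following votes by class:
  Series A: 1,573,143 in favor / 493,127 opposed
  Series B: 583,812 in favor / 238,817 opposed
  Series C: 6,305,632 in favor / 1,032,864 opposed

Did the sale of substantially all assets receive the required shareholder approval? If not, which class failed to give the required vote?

Series A: 2/3 of 2359258 = 1572838.67, rounded up to 1572839; 1,572,839 required, 1,573,143 in favor — approved.
Series B: 2/3 of 875717 = 583811.33, rounded up to 583812; 583,812 required, 583,812 in favor — approved.
Series C: 4/5 of 7883514 = 6306811.20, rounded up to 6306812; 6,306,812 required, 6,305,632 in favor — not approved.

Not approved — the Series C shares did not give the required vote.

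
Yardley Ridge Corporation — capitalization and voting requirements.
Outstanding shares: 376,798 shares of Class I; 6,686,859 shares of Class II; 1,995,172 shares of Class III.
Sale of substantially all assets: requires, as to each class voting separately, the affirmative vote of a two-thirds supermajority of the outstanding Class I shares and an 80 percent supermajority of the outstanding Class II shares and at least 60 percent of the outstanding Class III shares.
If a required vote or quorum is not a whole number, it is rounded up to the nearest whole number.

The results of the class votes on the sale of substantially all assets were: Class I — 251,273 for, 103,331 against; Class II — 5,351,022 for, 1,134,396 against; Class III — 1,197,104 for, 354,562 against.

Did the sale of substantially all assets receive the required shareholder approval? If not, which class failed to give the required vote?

Class I: 2/3 of 376798 = 251198.67, rounded up to 251199; 251,199 required, 251,273 in favor — approved.
Class II: 4/5 of 6686859 = 5349487.20, rounded up to 5349488; 5,349,488 required, 5,351,022 in favor — approved.
Class III: 3/5 of 1995172 = 1197103.20, rounded up to 1197104; 1,197,104 required, 1,197,104 in favor — approved.

Approved — every class gave the required vote.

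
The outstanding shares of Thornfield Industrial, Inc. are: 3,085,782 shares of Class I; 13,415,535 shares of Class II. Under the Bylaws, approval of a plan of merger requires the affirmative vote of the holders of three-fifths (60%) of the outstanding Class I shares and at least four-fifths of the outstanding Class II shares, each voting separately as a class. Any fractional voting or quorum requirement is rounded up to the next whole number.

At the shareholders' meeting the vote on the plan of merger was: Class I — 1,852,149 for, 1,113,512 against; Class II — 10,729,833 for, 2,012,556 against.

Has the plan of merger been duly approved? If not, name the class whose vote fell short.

Class I: 3/5 of 3085782 = 1851469.20, rounded up to 1851470; 1,851,470 required, 1,852,149 in favor — approved.
Class II: 4/5 of 13415535 = 10732428; 10,732,428 required, 10,729,833 in favor — not approved.

Not approved — the Class II shares did not give the required vote.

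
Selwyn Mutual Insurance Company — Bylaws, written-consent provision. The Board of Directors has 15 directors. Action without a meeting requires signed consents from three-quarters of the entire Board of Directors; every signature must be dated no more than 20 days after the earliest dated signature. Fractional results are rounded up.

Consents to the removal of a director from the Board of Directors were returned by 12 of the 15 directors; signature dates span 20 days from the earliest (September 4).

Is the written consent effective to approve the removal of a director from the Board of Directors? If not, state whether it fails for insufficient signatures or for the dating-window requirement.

Effective — both the signature and dating-window requirements are satisfied.

Signatures required: three-quarters of 15 — 3/4 of 15 = 11.25, rounded up to 12, so 12 needed; 12 signed. Sufficient.
Dating window: the latest signature is 20 days after the earliest; the limit is 20 days. Within the window.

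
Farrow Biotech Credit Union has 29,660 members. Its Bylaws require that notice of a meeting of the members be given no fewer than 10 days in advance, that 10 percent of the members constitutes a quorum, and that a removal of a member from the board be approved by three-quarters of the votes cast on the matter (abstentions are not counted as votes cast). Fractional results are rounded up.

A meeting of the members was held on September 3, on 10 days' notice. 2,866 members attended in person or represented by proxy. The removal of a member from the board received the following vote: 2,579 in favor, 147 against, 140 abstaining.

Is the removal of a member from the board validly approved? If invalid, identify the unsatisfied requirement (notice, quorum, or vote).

Notice: 10 days given; 10 required. Satisfied.
Quorum: 10% of 29,660 = 2,966; 2,866 present. Not satisfied.
Vote: requires three-fourths of the votes cast (2,866 − 140 abstaining = 2,726); 3/4 of 2726 = 2044.50, rounded up to 2045, so 2,045 needed; 2,579 in favor. Satisfied.

Invalid — quorum requirement not satisfied.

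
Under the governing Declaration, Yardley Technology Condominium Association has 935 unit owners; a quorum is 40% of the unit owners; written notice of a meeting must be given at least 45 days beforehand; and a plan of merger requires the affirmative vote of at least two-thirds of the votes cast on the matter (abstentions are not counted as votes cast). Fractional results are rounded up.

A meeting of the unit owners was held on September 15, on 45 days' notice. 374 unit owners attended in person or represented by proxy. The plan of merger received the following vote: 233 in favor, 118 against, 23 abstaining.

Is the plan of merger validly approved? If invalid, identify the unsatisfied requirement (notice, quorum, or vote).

Invalid — vote requirement not satisfied.

Notice: 45 days given; 45 required. Satisfied.
Quorum: 40% of 935 = 374; 374 present. Satisfied.
Vote: requires two-thirds of the votes cast (374 − 23 abstaining = 351); 2/3 of 351 = 234, so 234 needed; 233 in favor. Not satisfied.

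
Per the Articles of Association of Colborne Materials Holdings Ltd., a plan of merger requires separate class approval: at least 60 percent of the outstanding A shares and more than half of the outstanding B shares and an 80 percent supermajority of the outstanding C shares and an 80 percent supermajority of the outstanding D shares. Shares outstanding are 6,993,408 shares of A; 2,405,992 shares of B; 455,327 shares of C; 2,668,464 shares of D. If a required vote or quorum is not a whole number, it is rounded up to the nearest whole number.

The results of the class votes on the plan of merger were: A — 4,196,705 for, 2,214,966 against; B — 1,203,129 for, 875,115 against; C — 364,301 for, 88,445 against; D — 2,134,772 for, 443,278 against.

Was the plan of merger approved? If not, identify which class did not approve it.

Approved — every class gave the required vote.

A: 3/5 of 6993408 = 4196044.80, rounded up to 4196045; 4,196,045 required, 4,196,705 in favor — approved.
B: a majority of 2405992 is 1202997; 1,202,997 required, 1,203,129 in favor — approved.
C: 4/5 of 455327 = 364261.60, rounded up to 364262; 364,262 required, 364,301 in favor — approved.
D: 4/5 of 2668464 = 2134771.20, rounded up to 2134772; 2,134,772 required, 2,134,772 in favor — approved.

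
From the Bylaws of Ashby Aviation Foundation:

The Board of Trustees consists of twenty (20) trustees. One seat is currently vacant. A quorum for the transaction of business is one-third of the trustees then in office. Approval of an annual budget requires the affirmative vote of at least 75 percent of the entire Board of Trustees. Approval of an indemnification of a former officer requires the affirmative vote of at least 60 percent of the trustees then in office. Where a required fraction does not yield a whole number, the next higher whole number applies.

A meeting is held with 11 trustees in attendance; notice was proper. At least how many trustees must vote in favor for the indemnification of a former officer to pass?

The indemnification of a former officer requires three-fifths of the trustees then in office (19).
3/5 of 19 = 11.40, rounded up to 12.
(Only 11 can vote, so the indemnification of a former officer cannot pass at this meeting, but the required vote is still 12.)

12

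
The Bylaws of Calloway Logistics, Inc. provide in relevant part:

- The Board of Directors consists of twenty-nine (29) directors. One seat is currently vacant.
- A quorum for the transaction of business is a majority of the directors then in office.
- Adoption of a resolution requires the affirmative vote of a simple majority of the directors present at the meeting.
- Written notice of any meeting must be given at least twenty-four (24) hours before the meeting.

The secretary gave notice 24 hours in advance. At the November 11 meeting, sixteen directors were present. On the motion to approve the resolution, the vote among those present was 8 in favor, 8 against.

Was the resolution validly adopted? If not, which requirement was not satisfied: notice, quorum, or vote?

Notice: 24 hours given; 24 required (24 ≥ 24). Satisfied.
Quorum: 16 present; quorum is 15. Satisfied.
Vote: the resolution requires a majority of the directors present (16). A majority of 16 is 9, so 9 affirmative votes are needed; 8 voted in favor. Not satisfied.

Invalid — vote requirement not satisfied.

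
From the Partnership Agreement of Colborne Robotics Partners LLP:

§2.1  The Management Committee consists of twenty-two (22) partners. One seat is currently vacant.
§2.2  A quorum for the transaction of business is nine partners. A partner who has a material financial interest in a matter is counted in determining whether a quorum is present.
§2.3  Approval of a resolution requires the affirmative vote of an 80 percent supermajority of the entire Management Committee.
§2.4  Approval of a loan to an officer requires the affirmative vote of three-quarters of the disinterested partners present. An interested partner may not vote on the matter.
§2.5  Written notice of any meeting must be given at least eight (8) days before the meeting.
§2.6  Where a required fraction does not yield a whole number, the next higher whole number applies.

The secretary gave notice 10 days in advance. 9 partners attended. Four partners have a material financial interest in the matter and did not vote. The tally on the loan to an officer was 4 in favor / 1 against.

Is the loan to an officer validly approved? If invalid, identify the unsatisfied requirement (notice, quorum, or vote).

Valid — all requirements satisfied.

Notice: 10 days given; 8 required (10 ≥ 8). Satisfied.
Quorum: 9 present (interested partners count toward quorum); quorum is 9. Satisfied.
Vote: the loan to an officer requires three-fourths of the disinterested partners present (9 − 4 = 5). 3/4 of 5 = 3.75, rounded up to 4, so 4 affirmative votes are needed; 4 voted in favor. Satisfied.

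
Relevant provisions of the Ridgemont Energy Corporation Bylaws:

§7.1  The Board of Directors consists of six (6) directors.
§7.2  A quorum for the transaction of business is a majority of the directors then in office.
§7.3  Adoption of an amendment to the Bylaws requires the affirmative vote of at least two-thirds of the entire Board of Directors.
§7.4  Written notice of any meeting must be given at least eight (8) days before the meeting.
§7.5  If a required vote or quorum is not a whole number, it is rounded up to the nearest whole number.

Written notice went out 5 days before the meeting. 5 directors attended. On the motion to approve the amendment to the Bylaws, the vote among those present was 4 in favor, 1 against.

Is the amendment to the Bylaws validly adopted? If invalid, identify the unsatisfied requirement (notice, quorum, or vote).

Notice: 5 days given; 8 required (5 < 8). Not satisfied.
Quorum: 5 present; quorum is 4. Satisfied.
Vote: the amendment to the Bylaws requires two-thirds of the entire Board of Directors (6). 2/3 of 6 = 4, so 4 affirmative votes are needed; 4 voted in favor. Satisfied.

Invalid — notice requirement not satisfied.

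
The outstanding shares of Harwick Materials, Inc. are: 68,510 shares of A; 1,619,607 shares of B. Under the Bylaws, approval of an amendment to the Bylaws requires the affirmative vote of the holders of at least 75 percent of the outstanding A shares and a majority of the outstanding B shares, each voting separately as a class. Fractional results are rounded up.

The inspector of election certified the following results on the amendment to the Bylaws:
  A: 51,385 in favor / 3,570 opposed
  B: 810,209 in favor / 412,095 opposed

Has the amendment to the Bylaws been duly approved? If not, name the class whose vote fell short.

Approved — every class gave the required vote.

A: 3/4 of 68510 = 51382.50, rounded up to 51383; 51,383 required, 51,385 in favor — approved.
B: a majority of 1619607 is 809804; 809,804 required, 810,209 in favor — approved.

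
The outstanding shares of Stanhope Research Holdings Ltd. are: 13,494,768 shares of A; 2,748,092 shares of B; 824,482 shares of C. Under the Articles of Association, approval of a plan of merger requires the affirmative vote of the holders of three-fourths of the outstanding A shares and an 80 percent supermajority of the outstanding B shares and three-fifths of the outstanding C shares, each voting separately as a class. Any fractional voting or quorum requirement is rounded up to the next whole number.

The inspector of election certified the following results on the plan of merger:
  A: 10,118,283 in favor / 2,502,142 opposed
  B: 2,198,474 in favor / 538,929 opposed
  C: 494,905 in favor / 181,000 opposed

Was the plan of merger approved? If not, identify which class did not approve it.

Not approved — the A shares did not give the required vote.

A: 3/4 of 13494768 = 10121076; 10,121,076 required, 10,118,283 in favor — not approved.
B: 4/5 of 2748092 = 2198473.60, rounded up to 2198474; 2,198,474 required, 2,198,474 in favor — approved.
C: 3/5 of 824482 = 494689.20, rounded up to 494690; 494,690 required, 494,905 in favor — approved.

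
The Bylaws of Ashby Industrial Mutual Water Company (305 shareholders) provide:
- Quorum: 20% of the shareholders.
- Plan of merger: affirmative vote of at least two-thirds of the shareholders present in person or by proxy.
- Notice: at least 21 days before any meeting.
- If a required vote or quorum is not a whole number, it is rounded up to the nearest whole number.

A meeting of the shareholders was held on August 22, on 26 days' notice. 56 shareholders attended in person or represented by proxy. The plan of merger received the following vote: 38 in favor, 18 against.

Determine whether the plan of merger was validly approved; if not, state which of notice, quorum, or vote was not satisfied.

Invalid — quorum requirement not satisfied.

Notice: 26 days given; 21 required. Satisfied.
Quorum: 20% of 305 = 61; 56 present. Not satisfied.
Vote: requires two-thirds of those present (56); 2/3 of 56 = 37.33, rounded up to 38, so 38 needed; 38 in favor. Satisfied.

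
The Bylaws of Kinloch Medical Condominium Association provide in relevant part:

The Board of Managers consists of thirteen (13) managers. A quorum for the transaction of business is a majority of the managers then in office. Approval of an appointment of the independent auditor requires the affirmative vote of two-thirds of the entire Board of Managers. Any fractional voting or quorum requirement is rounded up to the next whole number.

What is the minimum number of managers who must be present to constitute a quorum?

A majority of 13 is 7.

7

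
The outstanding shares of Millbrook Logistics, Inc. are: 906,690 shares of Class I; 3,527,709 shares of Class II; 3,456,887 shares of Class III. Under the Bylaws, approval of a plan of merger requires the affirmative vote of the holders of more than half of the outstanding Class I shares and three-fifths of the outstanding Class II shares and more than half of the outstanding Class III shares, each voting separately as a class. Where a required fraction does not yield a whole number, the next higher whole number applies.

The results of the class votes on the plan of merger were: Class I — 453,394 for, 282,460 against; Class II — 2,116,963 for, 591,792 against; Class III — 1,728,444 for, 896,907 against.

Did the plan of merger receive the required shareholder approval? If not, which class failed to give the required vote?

Approved — every class gave the required vote.

Class I: a majority of 906690 is 453346; 453,346 required, 453,394 in favor — approved.
Class II: 3/5 of 3527709 = 2116625.40, rounded up to 2116626; 2,116,626 required, 2,116,963 in favor — approved.
Class III: a majority of 3456887 is 1728444; 1,728,444 required, 1,728,444 in favor — approved.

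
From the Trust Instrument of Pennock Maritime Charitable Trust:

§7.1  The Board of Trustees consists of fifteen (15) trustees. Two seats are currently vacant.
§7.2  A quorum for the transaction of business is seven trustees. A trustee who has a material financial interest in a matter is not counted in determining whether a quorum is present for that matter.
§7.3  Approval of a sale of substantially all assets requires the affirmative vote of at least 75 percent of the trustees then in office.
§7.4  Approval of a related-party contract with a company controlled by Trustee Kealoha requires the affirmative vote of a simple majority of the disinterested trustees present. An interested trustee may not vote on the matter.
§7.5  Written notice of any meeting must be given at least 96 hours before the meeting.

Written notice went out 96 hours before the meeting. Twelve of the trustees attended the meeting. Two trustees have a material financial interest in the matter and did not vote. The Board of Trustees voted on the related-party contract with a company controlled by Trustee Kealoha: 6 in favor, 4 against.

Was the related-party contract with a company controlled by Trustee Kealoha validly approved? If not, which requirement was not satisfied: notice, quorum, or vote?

Notice: 96 hours given; 96 required (96 ≥ 96). Satisfied.
Quorum: 12 present, but the 2 interested trustees do not count, leaving 10. Quorum is 7. Satisfied.
Vote: the related-party contract with a company controlled by Trustee Kealoha requires a majority of the disinterested trustees present (12 − 2 = 10). A majority of 10 is 6, so 6 affirmative votes are needed; 6 voted in favor. Satisfied.

Valid — all requirements satisfied.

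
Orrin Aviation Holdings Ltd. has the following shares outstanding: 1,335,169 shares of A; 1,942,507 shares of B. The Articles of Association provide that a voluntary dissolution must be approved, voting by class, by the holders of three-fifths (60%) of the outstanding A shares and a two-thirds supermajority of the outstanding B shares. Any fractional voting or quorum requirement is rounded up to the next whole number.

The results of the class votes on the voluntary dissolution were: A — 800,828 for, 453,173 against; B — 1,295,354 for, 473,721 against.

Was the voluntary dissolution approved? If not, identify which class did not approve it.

A: 3/5 of 1335169 = 801101.40, rounded up to 801102; 801,102 required, 800,828 in favor — not approved.
B: 2/3 of 1942507 = 1295004.67, rounded up to 1295005; 1,295,005 required, 1,295,354 in favor — approved.

Not approved — the A shares did not give the required vote.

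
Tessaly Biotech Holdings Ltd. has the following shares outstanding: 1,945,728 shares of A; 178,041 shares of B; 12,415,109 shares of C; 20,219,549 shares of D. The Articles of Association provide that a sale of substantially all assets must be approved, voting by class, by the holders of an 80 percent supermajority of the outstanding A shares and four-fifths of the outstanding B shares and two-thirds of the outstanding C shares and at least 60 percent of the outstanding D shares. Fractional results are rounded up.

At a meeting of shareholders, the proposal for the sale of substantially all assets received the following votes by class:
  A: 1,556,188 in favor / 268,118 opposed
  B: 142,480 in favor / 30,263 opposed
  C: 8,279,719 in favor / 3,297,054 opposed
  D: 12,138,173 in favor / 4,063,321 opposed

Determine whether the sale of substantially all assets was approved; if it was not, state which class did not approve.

A: 4/5 of 1945728 = 1556582.40, rounded up to 1556583; 1,556,583 required, 1,556,188 in favor — not approved.
B: 4/5 of 178041 = 142432.80, rounded up to 142433; 142,433 required, 142,480 in favor — approved.
C: 2/3 of 12415109 = 8276739.33, rounded up to 8276740; 8,276,740 required, 8,279,719 in favor — approved.
D: 3/5 of 20219549 = 12131729.40, rounded up to 12131730; 12,131,730 required, 12,138,173 in favor — approved.

Not approved — the A shares did not give the required vote.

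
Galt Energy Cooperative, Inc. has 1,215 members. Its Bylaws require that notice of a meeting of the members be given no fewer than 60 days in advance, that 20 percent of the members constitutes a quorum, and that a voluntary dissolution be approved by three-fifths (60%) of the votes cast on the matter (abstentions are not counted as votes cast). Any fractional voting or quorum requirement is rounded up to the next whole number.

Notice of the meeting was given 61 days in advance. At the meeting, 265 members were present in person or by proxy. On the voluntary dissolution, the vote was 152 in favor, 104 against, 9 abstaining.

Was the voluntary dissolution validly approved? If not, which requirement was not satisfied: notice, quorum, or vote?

Invalid — vote requirement not satisfied.

Notice: 61 days given; 60 required. Satisfied.
Quorum: 20% of 1,215 = 243; 265 present. Satisfied.
Vote: requires three-fifths of the votes cast (265 − 9 abstaining = 256); 3/5 of 256 = 153.60, rounded up to 154, so 154 needed; 152 in favor. Not satisfied.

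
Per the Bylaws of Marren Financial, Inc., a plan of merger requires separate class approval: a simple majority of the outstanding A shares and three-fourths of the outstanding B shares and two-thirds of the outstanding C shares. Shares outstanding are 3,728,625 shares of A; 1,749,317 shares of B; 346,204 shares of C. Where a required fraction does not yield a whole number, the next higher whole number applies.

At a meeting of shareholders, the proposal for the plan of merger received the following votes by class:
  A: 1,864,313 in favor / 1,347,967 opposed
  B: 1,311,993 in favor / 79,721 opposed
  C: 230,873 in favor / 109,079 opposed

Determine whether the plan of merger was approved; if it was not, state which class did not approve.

A: a majority of 3728625 is 1864313; 1,864,313 required, 1,864,313 in favor — approved.
B: 3/4 of 1749317 = 1311987.75, rounded up to 1311988; 1,311,988 required, 1,311,993 in favor — approved.
C: 2/3 of 346204 = 230802.67, rounded up to 230803; 230,803 required, 230,873 in favor — approved.

Approved — every class gave the required vote.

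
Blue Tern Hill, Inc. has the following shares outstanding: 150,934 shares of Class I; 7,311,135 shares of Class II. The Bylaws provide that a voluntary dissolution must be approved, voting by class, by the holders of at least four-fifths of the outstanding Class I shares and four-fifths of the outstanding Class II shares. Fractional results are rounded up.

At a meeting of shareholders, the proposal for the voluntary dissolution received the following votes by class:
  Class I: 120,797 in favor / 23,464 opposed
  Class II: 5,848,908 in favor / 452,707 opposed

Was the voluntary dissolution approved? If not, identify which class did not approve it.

Class I: 4/5 of 150934 = 120747.20, rounded up to 120748; 120,748 required, 120,797 in favor — approved.
Class II: 4/5 of 7311135 = 5848908; 5,848,908 required, 5,848,908 in favor — approved.

Approved — every class gave the required vote.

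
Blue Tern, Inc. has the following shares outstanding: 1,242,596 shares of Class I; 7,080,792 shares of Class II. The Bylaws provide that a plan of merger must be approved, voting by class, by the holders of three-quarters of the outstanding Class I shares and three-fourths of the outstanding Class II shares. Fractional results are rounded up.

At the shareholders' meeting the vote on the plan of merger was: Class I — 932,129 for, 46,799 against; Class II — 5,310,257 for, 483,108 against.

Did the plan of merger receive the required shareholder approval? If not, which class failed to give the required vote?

Class I: 3/4 of 1242596 = 931947; 931,947 required, 932,129 in favor — approved.
Class II: 3/4 of 7080792 = 5310594; 5,310,594 required, 5,310,257 in favor — not approved.

Not approved — the Class II shares did not give the required vote.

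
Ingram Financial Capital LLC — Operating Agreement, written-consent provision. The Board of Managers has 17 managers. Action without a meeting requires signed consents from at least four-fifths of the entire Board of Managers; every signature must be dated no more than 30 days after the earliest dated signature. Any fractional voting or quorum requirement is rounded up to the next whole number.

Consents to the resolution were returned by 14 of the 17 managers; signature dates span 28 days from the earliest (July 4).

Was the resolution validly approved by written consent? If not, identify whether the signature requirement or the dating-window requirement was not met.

Effective — both the signature and dating-window requirements are satisfied.

Signatures required: at least four-fifths of 17 — 4/5 of 17 = 13.60, rounded up to 14, so 14 needed; 14 signed. Sufficient.
Dating window: the latest signature is 28 days after the earliest; the limit is 30 days. Within the window.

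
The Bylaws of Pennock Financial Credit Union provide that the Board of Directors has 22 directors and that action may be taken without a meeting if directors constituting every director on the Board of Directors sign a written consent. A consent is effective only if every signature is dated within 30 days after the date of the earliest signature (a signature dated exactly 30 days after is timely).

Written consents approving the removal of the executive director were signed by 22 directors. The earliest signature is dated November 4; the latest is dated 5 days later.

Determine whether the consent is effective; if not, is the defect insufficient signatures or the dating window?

Signatures required: all of 22 — unanimous means all 22, so 22 needed; 22 signed. Sufficient.
Dating window: the latest signature is 5 days after the earliest; the limit is 30 days. Within the window.

Effective — both the signature and dating-window requirements are satisfied.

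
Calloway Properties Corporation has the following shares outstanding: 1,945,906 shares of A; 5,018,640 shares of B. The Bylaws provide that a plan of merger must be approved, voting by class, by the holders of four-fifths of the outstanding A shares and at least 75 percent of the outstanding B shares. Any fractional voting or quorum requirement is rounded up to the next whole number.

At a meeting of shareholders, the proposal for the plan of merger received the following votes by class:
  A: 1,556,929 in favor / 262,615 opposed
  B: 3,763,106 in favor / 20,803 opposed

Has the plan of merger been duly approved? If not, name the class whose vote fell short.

A: 4/5 of 1945906 = 1556724.80, rounded up to 1556725; 1,556,725 required, 1,556,929 in favor — approved.
B: 3/4 of 5018640 = 3763980; 3,763,980 required, 3,763,106 in favor — not approved.

Not approved — the B shares did not give the required vote.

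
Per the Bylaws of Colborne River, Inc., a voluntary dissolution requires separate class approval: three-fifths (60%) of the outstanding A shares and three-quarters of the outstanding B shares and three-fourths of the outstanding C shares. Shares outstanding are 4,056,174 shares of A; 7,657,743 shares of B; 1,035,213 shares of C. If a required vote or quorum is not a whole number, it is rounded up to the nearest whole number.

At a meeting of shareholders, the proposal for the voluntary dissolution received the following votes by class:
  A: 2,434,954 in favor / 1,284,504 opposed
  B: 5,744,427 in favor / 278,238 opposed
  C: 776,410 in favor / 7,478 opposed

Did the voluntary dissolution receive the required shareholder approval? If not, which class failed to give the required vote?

A: 3/5 of 4056174 = 2433704.40, rounded up to 2433705; 2,433,705 required, 2,434,954 in favor — approved.
B: 3/4 of 7657743 = 5743307.25, rounded up to 5743308; 5,743,308 required, 5,744,427 in favor — approved.
C: 3/4 of 1035213 = 776409.75, rounded up to 776410; 776,410 required, 776,410 in favor — approved.

Approved — every class gave the required vote.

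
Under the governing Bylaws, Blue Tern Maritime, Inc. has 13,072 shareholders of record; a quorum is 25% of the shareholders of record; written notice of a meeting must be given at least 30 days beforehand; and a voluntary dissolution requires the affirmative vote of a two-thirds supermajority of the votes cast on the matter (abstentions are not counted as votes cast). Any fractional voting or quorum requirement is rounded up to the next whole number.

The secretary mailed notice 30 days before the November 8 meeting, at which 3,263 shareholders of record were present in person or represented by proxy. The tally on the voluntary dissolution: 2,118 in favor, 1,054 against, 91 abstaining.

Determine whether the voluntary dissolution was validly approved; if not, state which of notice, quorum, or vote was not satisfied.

Invalid — quorum requirement not satisfied.

Notice: 30 days given; 30 required. Satisfied.
Quorum: 25% of 13,072 = 3,268; 3,263 present. Not satisfied.
Vote: requires two-thirds of the votes cast (3,263 − 91 abstaining = 3,172); 2/3 of 3172 = 2114.67, rounded up to 2115, so 2,115 needed; 2,118 in favor. Satisfied.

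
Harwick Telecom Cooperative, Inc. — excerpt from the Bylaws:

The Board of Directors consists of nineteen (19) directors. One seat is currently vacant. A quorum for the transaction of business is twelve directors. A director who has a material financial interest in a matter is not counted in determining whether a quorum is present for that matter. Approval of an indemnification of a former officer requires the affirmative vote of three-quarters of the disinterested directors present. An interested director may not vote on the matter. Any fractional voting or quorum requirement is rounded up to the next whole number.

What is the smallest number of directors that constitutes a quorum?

The quorum is fixed at 12.

12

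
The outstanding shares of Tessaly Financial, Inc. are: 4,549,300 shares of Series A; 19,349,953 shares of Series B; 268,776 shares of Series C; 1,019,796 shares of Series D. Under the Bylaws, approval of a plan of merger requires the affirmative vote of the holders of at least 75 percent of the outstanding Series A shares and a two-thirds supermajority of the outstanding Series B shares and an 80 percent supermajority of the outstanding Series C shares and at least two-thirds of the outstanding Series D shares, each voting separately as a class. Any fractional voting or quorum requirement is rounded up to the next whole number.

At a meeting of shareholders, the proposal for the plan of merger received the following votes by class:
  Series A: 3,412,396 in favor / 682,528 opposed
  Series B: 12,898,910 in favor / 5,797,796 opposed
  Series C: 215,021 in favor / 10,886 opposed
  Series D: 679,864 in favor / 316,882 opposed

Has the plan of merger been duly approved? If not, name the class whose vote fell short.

Series A: 3/4 of 4549300 = 3411975; 3,411,975 required, 3,412,396 in favor — approved.
Series B: 2/3 of 19349953 = 12899968.67, rounded up to 12899969; 12,899,969 required, 12,898,910 in favor — not approved.
Series C: 4/5 of 268776 = 215020.80, rounded up to 215021; 215,021 required, 215,021 in favor — approved.
Series D: 2/3 of 1019796 = 679864; 679,864 required, 679,864 in favor — approved.

Not approved — the Series B shares did not give the required vote.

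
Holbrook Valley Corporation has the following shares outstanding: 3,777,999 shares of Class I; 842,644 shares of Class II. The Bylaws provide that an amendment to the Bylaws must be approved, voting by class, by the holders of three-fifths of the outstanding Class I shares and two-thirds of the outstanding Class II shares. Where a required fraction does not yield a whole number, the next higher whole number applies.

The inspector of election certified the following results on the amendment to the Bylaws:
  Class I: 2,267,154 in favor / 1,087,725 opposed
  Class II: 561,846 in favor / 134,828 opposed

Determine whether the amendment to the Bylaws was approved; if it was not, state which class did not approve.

Class I: 3/5 of 3777999 = 2266799.40, rounded up to 2266800; 2,266,800 required, 2,267,154 in favor — approved.
Class II: 2/3 of 842644 = 561762.67, rounded up to 561763; 561,763 required, 561,846 in favor — approved.

Approved — every class gave the required vote.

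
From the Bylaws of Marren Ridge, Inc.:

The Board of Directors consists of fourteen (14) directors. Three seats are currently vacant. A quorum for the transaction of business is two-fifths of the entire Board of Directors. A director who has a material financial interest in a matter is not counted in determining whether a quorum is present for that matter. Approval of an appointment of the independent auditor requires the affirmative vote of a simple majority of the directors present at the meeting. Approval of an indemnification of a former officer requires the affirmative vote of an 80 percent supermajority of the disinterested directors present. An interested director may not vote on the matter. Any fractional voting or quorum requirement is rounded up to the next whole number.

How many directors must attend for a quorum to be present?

2/5 of 14 = 5.60, rounded up to 6.

6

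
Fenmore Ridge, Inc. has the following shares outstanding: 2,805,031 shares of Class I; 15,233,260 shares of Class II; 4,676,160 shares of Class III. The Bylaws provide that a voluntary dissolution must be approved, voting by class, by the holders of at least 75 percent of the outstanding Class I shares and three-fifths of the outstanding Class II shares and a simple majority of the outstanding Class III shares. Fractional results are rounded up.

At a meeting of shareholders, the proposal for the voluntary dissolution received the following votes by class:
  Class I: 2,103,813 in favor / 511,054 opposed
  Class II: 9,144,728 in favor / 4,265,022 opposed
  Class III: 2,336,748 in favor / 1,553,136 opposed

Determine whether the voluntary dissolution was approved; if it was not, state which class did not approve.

Class I: 3/4 of 2805031 = 2103773.25, rounded up to 2103774; 2,103,774 required, 2,103,813 in favor — approved.
Class II: 3/5 of 15233260 = 9139956; 9,139,956 required, 9,144,728 in favor — approved.
Class III: a majority of 4676160 is 2338081; 2,338,081 required, 2,336,748 in favor — not approved.

Not approved — the Class III shares did not give the required vote.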